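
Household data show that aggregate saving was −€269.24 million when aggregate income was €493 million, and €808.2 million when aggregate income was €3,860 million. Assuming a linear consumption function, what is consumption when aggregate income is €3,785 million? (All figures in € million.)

C = 3000.8

MPS = ΔS/ΔY = (808.2 − (-269.24))/(3860 − 493) = 1077.44/3367 = 0.32
MPC = 1 − MPS = 0.68
Autonomous saving = -269.24 − 0.32(493) = -427, so a = 427
C = 427 + 0.68(3785) = 427 + 2573.8 = 3000.8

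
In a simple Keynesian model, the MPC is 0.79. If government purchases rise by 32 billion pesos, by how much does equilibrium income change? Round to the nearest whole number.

The multiplier is 1/(1 − MPC) = 1/0.21.
ΔY = 32/0.21 = 152.38 ≈ 152

ΔY ≈ 152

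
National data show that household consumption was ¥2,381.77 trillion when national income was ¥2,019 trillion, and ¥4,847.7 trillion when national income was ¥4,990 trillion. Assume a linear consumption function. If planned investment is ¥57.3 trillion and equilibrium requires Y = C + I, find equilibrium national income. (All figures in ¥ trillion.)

Y = 4490

MPC = (4847.7 − 2381.77)/(4990 − 2019) = 2465.93/2971 = 0.83
a = 2381.77 − 0.83(2019) = 706
Equilibrium: Y = 706 + 0.83Y + 57.3
0.17Y = 763.3, so Y = 763.3/0.17 = 4490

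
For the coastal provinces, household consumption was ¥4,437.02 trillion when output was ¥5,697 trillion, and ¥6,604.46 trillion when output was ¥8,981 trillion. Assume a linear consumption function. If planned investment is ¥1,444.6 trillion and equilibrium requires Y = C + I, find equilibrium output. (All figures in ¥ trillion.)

MPC = (6604.46 − 4437.02)/(8981 − 5697) = 2167.44/3284 = 0.66
a = 4437.02 − 0.66(5697) = 677
Equilibrium: Y = 677 + 0.66Y + 1444.6
0.34Y = 2121.6, so Y = 2121.6/0.34 = 6240

Y = 6240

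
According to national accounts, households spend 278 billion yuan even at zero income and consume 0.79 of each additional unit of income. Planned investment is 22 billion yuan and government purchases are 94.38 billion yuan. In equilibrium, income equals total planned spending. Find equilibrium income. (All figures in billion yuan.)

Y = C + I + G = 278 + 0.79Y + 22 + 94.38
Y − 0.79Y = 394.38
0.21Y = 394.38, so Y = 394.38/0.21 = 1878

Y = 1878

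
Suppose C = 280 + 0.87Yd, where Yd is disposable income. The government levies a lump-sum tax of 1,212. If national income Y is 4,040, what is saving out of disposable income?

Yd = Y − T = 4040 − 1212 = 2828
C = 280 + 0.87(2828) = 280 + 2460.36 = 2740.36
S = Yd − C = 2828 − 2740.36 = 87.64

S = 87.64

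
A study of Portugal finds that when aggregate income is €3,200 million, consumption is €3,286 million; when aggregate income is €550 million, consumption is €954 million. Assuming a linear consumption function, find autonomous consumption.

a = 470

MPC = ΔC/ΔY = (3286 − 954)/(3200 − 550) = 2332/2650 = 0.88
a = C − MPC·Y = 954 − 0.88(550) = 954 − 484 = 470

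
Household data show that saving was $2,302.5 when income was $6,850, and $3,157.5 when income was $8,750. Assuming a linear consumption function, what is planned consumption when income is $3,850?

MPS = ΔS/ΔY = (3157.5 − 2302.5)/(8750 − 6850) = 855/1900 = 0.45
MPC = 1 − MPS = 0.55
Autonomous saving = 2302.5 − 0.45(6850) = -780, so a = 780
C = 780 + 0.55(3850) = 780 + 2117.5 = 2897.5

C = 2897.5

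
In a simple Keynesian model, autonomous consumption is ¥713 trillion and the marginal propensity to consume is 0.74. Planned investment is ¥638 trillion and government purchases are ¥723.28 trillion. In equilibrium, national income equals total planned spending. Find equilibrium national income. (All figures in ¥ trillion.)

Y = 7978

Y = C + I + G = 713 + 0.74Y + 638 + 723.28
Y − 0.74Y = 2074.28
0.26Y = 2074.28, so Y = 2074.28/0.26 = 7978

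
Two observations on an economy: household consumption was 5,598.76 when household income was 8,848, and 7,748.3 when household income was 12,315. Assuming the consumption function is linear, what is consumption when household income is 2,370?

MPC = (7748.3 − 5598.76)/(12315 − 8848) = 2149.54/3467 = 0.62
a = 5598.76 − 0.62(8848) = 5598.76 − 5485.76 = 113
C = 113 + 0.62(2370) = 113 + 1469.4 = 1582.4

C = 1582.4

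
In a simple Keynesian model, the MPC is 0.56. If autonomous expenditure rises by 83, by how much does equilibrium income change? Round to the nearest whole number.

ΔY ≈ 189

The multiplier is 1/(1 − MPC) = 1/0.44.
ΔY = 83/0.44 = 188.64 ≈ 189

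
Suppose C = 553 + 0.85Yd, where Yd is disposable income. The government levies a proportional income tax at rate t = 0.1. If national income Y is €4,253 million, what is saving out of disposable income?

Yd = (1 − 0.1)(4253) = 0.9(4253) = 3827.7
C = 553 + 0.85(3827.7) = 553 + 3253.545 = 3806.545
S = Yd − C = 3827.7 − 3806.545 = 21.155

S = 21.155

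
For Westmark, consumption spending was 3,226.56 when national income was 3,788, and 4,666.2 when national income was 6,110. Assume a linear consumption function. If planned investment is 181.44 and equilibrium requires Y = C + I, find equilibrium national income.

MPC = (4666.2 − 3226.56)/(6110 − 3788) = 1439.64/2322 = 0.62
a = 3226.56 − 0.62(3788) = 878
Equilibrium: Y = 878 + 0.62Y + 181.44
0.38Y = 1059.44, so Y = 1059.44/0.38 = 2788

Y = 2788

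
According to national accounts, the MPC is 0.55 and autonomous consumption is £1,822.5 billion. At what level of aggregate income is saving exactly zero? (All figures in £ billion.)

At break-even, C = Y: 1822.5 + 0.55Y = Y
0.45Y = 1822.5, so Y = 1822.5/0.45 = 4050

Y = 4050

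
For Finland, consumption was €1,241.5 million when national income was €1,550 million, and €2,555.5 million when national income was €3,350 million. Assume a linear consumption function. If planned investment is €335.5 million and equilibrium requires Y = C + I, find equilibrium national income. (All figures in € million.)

MPC = (2555.5 − 1241.5)/(3350 − 1550) = 1314/1800 = 0.73
a = 1241.5 − 0.73(1550) = 110
Equilibrium: Y = 110 + 0.73Y + 335.5
0.27Y = 445.5, so Y = 445.5/0.27 = 1650

Y = 1650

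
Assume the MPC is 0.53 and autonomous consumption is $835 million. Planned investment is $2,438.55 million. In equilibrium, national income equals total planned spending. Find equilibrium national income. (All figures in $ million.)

Y = 6965

Y = C + I = 835 + 0.53Y + 2438.55
Y − 0.53Y = 3273.55
0.47Y = 3273.55, so Y = 3273.55/0.47 = 6965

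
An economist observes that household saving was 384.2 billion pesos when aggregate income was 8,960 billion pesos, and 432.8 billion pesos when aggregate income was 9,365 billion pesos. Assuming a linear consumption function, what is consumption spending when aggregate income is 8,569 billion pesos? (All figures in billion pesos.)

MPS = ΔS/ΔY = (432.8 − 384.2)/(9365 − 8960) = 48.6/405 = 0.12
MPC = 1 − MPS = 0.88
Autonomous saving = 384.2 − 0.12(8960) = -691, so a = 691
C = 691 + 0.88(8569) = 691 + 7540.72 = 8231.72

C = 8231.72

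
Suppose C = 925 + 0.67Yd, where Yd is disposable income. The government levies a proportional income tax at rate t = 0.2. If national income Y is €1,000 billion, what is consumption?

Yd = (1 − 0.2)(1000) = 0.8(1000) = 800
C = 925 + 0.67(800) = 925 + 536 = 1461

C = 1461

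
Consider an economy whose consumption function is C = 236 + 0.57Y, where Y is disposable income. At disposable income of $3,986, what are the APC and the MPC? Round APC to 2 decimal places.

APC = 0.63; MPC = 0.57

MPC = 0.57 (the slope of the consumption function)
C = 236 + 0.57(3986) = 2508.02, so APC = 2508.02/3986 = 0.63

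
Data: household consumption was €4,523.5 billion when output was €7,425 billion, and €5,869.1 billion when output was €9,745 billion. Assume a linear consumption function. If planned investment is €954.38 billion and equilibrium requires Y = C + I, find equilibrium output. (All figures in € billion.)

Y = 2789

MPC = (5869.1 − 4523.5)/(9745 − 7425) = 1345.6/2320 = 0.58
a = 4523.5 − 0.58(7425) = 217
Equilibrium: Y = 217 + 0.58Y + 954.38
0.42Y = 1171.38, so Y = 1171.38/0.42 = 2789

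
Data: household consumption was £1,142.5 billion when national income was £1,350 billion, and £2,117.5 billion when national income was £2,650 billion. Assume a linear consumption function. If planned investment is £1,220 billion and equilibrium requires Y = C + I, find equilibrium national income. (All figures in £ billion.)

MPC = (2117.5 − 1142.5)/(2650 − 1350) = 975/1300 = 0.75
a = 1142.5 − 0.75(1350) = 130
Equilibrium: Y = 130 + 0.75Y + 1220
0.25Y = 1350, so Y = 1350/0.25 = 5400

Y = 5400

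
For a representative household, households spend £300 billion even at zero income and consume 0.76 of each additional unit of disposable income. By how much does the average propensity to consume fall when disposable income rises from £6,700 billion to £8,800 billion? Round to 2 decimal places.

ΔAPC = 0.01

At Y = 6700: C = 300 + 0.76(6700) = 5392, APC = 5392/6700 = 0.805
At Y = 8800: C = 6988, APC = 6988/8800 = 0.794
Fall in APC = 0.805 − 0.794 = 0.011 ≈ 0.01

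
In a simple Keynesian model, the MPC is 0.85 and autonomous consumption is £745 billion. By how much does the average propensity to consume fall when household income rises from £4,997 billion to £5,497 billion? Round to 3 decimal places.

ΔAPC = 0.014

At Y = 4997: C = 745 + 0.85(4997) = 4992.45, APC = 4992.45/4997 = 0.9991
At Y = 5497: C = 5417.45, APC = 5417.45/5497 = 0.9855
Fall in APC = 0.9991 − 0.9855 = 0.0136 ≈ 0.014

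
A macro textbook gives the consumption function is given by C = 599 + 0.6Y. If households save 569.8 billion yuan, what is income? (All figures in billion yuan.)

S = Y − C = -599 + 0.4Y
-599 + 0.4Y = 569.8, so 0.4Y = 1168.8 and Y = 2922

Y = 2922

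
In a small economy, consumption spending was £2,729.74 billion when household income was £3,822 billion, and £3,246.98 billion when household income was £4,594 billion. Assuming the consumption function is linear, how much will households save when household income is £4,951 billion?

MPC = (3246.98 − 2729.74)/(4594 − 3822) = 517.24/772 = 0.67
a = 2729.74 − 0.67(3822) = 2729.74 − 2560.74 = 169
C = 169 + 0.67(4951) = 3486.17
S = 4951 − 3486.17 = 1464.83

S = 1464.83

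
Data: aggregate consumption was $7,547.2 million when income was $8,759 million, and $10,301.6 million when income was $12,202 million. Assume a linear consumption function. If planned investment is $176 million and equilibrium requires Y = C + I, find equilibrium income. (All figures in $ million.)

MPC = (10301.6 − 7547.2)/(12202 − 8759) = 2754.4/3443 = 0.8
a = 7547.2 − 0.8(8759) = 540
Equilibrium: Y = 540 + 0.8Y + 176
0.2Y = 716, so Y = 716/0.2 = 3580

Y = 3580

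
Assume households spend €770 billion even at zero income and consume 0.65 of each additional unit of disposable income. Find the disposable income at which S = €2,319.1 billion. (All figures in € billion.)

Y = 8826

S = Y − C = -770 + 0.35Y
-770 + 0.35Y = 2319.1, so 0.35Y = 3089.1 and Y = 8826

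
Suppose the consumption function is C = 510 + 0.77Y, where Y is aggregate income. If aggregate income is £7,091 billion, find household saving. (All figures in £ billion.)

C = 510 + 0.77(7091) = 510 + 5460.07 = 5970.07
S = Y − C = 7091 − 5970.07 = 1120.93

S = 1120.93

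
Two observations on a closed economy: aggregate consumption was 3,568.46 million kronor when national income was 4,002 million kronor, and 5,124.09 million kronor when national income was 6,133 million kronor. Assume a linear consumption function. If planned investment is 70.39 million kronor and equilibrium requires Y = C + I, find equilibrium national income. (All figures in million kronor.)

MPC = (5124.09 − 3568.46)/(6133 − 4002) = 1555.63/2131 = 0.73
a = 3568.46 − 0.73(4002) = 647
Equilibrium: Y = 647 + 0.73Y + 70.39
0.27Y = 717.39, so Y = 717.39/0.27 = 2657

Y = 2657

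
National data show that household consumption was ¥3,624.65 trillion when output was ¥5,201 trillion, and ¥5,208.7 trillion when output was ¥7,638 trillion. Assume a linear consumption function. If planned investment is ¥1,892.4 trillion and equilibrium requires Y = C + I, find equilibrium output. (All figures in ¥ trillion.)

MPC = (5208.7 − 3624.65)/(7638 − 5201) = 1584.05/2437 = 0.65
a = 3624.65 − 0.65(5201) = 244
Equilibrium: Y = 244 + 0.65Y + 1892.4
0.35Y = 2136.4, so Y = 2136.4/0.35 = 6104

Y = 6104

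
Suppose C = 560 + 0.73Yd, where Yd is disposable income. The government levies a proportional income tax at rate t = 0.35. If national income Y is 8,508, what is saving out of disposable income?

S = 933.154

Yd = (1 − 0.35)(8508) = 0.65(8508) = 5530.2
C = 560 + 0.73(5530.2) = 560 + 4037.046 = 4597.046
S = Yd − C = 5530.2 − 4597.046 = 933.154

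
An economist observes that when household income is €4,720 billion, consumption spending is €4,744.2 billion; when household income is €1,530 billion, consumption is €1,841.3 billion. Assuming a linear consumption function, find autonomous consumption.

a = 449

MPC = ΔC/ΔY = (4744.2 − 1841.3)/(4720 − 1530) = 2902.9/3190 = 0.91
a = C − MPC·Y = 1841.3 − 0.91(1530) = 1841.3 − 1392.3 = 449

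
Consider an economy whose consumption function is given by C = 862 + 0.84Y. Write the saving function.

S = -862 + 0.16Y

S = Y − C = Y − (862 + 0.84Y) = -862 + (1 − 0.84)Y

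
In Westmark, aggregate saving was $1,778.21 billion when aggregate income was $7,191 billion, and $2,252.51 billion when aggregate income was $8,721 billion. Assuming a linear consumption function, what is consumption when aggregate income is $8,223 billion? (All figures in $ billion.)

MPS = ΔS/ΔY = (2252.51 − 1778.21)/(8721 − 7191) = 474.3/1530 = 0.31
MPC = 1 − MPS = 0.69
Autonomous saving = 1778.21 − 0.31(7191) = -451, so a = 451
C = 451 + 0.69(8223) = 451 + 5673.87 = 6124.87

C = 6124.87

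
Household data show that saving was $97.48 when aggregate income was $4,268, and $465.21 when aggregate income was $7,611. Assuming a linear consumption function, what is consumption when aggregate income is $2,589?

C = 2676.21

MPS = ΔS/ΔY = (465.21 − 97.48)/(7611 − 4268) = 367.73/3343 = 0.11
MPC = 1 − MPS = 0.89
Autonomous saving = 97.48 − 0.11(4268) = -372, so a = 372
C = 372 + 0.89(2589) = 372 + 2304.21 = 2676.21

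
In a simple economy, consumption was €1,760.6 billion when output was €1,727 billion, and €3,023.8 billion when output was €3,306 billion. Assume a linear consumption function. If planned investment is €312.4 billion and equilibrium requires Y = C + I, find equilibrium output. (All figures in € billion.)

MPC = (3023.8 − 1760.6)/(3306 − 1727) = 1263.2/1579 = 0.8
a = 1760.6 − 0.8(1727) = 379
Equilibrium: Y = 379 + 0.8Y + 312.4
0.2Y = 691.4, so Y = 691.4/0.2 = 3457

Y = 3457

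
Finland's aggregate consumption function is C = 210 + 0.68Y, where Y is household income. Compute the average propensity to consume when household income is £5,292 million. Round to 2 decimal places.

APC = 0.72

C = 210 + 0.68(5292) = 3808.56
APC = C/Y = 3808.56/5292 = 0.72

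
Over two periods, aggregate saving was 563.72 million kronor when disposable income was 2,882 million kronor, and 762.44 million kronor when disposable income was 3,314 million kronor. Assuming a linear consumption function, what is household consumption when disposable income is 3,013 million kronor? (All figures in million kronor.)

MPS = ΔS/ΔY = (762.44 − 563.72)/(3314 − 2882) = 198.72/432 = 0.46
MPC = 1 − MPS = 0.54
Autonomous saving = 563.72 − 0.46(2882) = -762, so a = 762
C = 762 + 0.54(3013) = 762 + 1627.02 = 2389.02

C = 2389.02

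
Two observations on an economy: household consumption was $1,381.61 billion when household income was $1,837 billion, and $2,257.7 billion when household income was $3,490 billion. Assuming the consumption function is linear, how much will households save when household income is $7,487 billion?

MPC = (2257.7 − 1381.61)/(3490 − 1837) = 876.09/1653 = 0.53
a = 1381.61 − 0.53(1837) = 1381.61 − 973.61 = 408
C = 408 + 0.53(7487) = 4376.11
S = 7487 − 4376.11 = 3110.89

S = 3110.89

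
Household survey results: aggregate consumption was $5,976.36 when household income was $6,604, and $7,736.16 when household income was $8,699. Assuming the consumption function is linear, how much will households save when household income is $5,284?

MPC = (7736.16 − 5976.36)/(8699 − 6604) = 1759.8/2095 = 0.84
a = 5976.36 − 0.84(6604) = 5976.36 − 5547.36 = 429
C = 429 + 0.84(5284) = 4867.56
S = 5284 − 4867.56 = 416.44

S = 416.44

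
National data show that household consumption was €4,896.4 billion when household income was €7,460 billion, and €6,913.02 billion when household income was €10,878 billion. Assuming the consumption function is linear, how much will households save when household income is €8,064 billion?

MPC = (6913.02 − 4896.4)/(10878 − 7460) = 2016.62/3418 = 0.59
a = 4896.4 − 0.59(7460) = 4896.4 − 4401.4 = 495
C = 495 + 0.59(8064) = 5252.76
S = 8064 − 5252.76 = 2811.24

S = 2811.24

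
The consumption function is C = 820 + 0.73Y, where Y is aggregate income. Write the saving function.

S = -820 + 0.27Y

S = Y − C = Y − (820 + 0.73Y) = -820 + (1 − 0.73)Y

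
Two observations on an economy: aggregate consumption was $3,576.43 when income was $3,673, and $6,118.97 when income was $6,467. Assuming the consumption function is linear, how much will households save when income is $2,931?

S = 29.79

MPC = (6118.97 − 3576.43)/(6467 − 3673) = 2542.54/2794 = 0.91
a = 3576.43 − 0.91(3673) = 3576.43 − 3342.43 = 234
C = 234 + 0.91(2931) = 2901.21
S = 2931 − 2901.21 = 29.79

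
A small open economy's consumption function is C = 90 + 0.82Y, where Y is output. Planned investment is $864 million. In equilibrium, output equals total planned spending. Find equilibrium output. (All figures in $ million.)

Y = 5300

Y = C + I = 90 + 0.82Y + 864
Y − 0.82Y = 954
0.18Y = 954, so Y = 954/0.18 = 5300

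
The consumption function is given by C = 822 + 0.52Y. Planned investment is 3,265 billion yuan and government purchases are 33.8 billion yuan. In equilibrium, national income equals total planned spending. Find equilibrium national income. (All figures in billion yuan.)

Y = 8585

Y = C + I + G = 822 + 0.52Y + 3265 + 33.8
Y − 0.52Y = 4120.8
0.48Y = 4120.8, so Y = 4120.8/0.48 = 8585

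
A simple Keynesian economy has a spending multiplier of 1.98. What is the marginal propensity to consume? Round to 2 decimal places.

MPC = 0.49

k = 1/(1 − MPC), so 1 − MPC = 1/k = 1/1.98 = 0.5051
MPC = 1 − 0.5051 = 0.49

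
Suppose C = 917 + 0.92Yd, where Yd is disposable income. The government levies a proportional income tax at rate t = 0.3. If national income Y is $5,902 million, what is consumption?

Yd = (1 − 0.3)(5902) = 0.7(5902) = 4131.4
C = 917 + 0.92(4131.4) = 917 + 3800.888 = 4717.888

C = 4717.888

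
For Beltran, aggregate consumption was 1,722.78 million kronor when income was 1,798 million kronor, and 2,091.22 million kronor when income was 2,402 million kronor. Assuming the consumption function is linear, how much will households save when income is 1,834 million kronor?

S = 89.26

MPC = (2091.22 − 1722.78)/(2402 − 1798) = 368.44/604 = 0.61
a = 1722.78 − 0.61(1798) = 1722.78 − 1096.78 = 626
C = 626 + 0.61(1834) = 1744.74
S = 1834 − 1744.74 = 89.26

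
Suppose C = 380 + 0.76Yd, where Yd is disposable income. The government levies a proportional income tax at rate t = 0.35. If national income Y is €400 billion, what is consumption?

C = 577.6

Yd = (1 − 0.35)(400) = 0.65(400) = 260
C = 380 + 0.76(260) = 380 + 197.6 = 577.6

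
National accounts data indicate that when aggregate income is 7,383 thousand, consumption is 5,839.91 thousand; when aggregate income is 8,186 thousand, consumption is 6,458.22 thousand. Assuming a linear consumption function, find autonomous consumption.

a = 155

MPC = ΔC/ΔY = (6458.22 − 5839.91)/(8186 − 7383) = 618.31/803 = 0.77
a = C − MPC·Y = 5839.91 − 0.77(7383) = 5839.91 − 5684.91 = 155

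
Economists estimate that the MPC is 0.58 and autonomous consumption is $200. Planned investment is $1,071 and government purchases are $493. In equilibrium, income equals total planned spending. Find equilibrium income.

Y = 4200

Y = C + I + G = 200 + 0.58Y + 1071 + 493
Y − 0.58Y = 1764
0.42Y = 1764, so Y = 1764/0.42 = 4200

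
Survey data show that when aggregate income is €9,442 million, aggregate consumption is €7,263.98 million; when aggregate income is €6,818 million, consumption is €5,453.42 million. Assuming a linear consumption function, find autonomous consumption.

MPC = ΔC/ΔY = (7263.98 − 5453.42)/(9442 − 6818) = 1810.56/2624 = 0.69
a = C − MPC·Y = 5453.42 − 0.69(6818) = 5453.42 − 4704.42 = 749

a = 749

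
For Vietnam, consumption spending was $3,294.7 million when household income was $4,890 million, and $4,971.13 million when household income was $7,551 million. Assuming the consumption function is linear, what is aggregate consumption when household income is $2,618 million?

C = 1863.34

MPC = (4971.13 − 3294.7)/(7551 − 4890) = 1676.43/2661 = 0.63
a = 3294.7 − 0.63(4890) = 3294.7 − 3080.7 = 214
C = 214 + 0.63(2618) = 214 + 1649.34 = 1863.34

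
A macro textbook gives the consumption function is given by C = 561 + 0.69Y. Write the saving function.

S = Y − C = Y − (561 + 0.69Y) = -561 + (1 − 0.69)Y

S = -561 + 0.31Y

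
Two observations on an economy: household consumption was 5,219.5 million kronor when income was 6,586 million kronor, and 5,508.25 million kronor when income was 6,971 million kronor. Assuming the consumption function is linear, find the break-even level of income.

Y = 1120

MPC = (5508.25 − 5219.5)/(6971 − 6586) = 288.75/385 = 0.75
a = 5219.5 − 0.75(6586) = 5219.5 − 4939.5 = 280
Break-even: Y = a/(1−MPC) = 280/0.25 = 1120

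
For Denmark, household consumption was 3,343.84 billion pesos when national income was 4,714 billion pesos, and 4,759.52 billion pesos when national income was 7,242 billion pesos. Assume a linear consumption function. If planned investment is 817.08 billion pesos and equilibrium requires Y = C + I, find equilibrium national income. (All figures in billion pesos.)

Y = 3457

MPC = (4759.52 − 3343.84)/(7242 − 4714) = 1415.68/2528 = 0.56
a = 3343.84 − 0.56(4714) = 704
Equilibrium: Y = 704 + 0.56Y + 817.08
0.44Y = 1521.08, so Y = 1521.08/0.44 = 3457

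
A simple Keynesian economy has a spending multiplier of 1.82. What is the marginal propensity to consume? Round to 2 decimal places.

k = 1/(1 − MPC), so 1 − MPC = 1/k = 1/1.82 = 0.5495
MPC = 1 − 0.5495 = 0.45

MPC = 0.45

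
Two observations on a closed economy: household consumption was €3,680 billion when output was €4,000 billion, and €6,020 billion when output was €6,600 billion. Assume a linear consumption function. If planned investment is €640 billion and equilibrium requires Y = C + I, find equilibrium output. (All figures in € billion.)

MPC = (6020 − 3680)/(6600 − 4000) = 2340/2600 = 0.9
a = 3680 − 0.9(4000) = 80
Equilibrium: Y = 80 + 0.9Y + 640
0.1Y = 720, so Y = 720/0.1 = 7200

Y = 7200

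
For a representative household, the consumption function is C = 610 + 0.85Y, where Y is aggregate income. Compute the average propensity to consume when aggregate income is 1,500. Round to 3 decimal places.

APC = 1.257

C = 610 + 0.85(1500) = 1885
APC = C/Y = 1885/1500 = 1.257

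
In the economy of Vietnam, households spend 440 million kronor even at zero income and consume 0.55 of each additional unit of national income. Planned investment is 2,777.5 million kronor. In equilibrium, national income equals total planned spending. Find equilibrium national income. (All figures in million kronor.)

Y = 7150

Y = C + I = 440 + 0.55Y + 2777.5
Y − 0.55Y = 3217.5
0.45Y = 3217.5, so Y = 3217.5/0.45 = 7150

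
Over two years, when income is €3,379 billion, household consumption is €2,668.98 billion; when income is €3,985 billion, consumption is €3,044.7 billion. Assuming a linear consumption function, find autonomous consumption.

a = 574

MPC = ΔC/ΔY = (3044.7 − 2668.98)/(3985 − 3379) = 375.72/606 = 0.62
a = C − MPC·Y = 2668.98 − 0.62(3379) = 2668.98 − 2094.98 = 574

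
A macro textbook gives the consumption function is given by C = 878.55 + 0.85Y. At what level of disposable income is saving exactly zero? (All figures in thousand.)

Y = 5857

At break-even, C = Y: 878.55 + 0.85Y = Y
0.15Y = 878.55, so Y = 878.55/0.15 = 5857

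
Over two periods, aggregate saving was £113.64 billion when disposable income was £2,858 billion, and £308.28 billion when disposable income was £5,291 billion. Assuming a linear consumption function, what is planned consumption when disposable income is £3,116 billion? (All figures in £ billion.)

C = 2981.72

MPS = ΔS/ΔY = (308.28 − 113.64)/(5291 − 2858) = 194.64/2433 = 0.08
MPC = 1 − MPS = 0.92
Autonomous saving = 113.64 − 0.08(2858) = -115, so a = 115
C = 115 + 0.92(3116) = 115 + 2866.72 = 2981.72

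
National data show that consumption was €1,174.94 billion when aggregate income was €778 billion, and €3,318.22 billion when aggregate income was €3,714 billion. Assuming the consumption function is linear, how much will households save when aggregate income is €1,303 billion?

S = -255.19

MPC = (3318.22 − 1174.94)/(3714 − 778) = 2143.28/2936 = 0.73
a = 1174.94 − 0.73(778) = 1174.94 − 567.94 = 607
C = 607 + 0.73(1303) = 1558.19
S = 1303 − 1558.19 = -255.19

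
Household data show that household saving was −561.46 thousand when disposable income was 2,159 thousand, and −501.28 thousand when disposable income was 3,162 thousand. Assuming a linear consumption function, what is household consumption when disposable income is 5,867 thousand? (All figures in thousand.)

C = 6205.98

MPS = ΔS/ΔY = (-501.28 − (-561.46))/(3162 − 2159) = 60.18/1003 = 0.06
MPC = 1 − MPS = 0.94
Autonomous saving = -561.46 − 0.06(2159) = -691, so a = 691
C = 691 + 0.94(5867) = 691 + 5514.98 = 6205.98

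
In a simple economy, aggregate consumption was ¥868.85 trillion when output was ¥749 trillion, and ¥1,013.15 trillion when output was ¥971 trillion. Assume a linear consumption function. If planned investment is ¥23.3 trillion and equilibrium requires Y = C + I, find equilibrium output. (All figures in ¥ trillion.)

MPC = (1013.15 − 868.85)/(971 − 749) = 144.3/222 = 0.65
a = 868.85 − 0.65(749) = 382
Equilibrium: Y = 382 + 0.65Y + 23.3
0.35Y = 405.3, so Y = 405.3/0.35 = 1158

Y = 1158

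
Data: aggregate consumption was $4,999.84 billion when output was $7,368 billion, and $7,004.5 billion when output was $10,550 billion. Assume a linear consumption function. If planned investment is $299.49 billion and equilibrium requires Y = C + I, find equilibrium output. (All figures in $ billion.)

Y = 1777

MPC = (7004.5 − 4999.84)/(10550 − 7368) = 2004.66/3182 = 0.63
a = 4999.84 − 0.63(7368) = 358
Equilibrium: Y = 358 + 0.63Y + 299.49
0.37Y = 657.49, so Y = 657.49/0.37 = 1777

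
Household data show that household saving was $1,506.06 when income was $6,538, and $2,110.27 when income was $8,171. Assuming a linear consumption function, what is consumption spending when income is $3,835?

C = 3329.05

MPS = ΔS/ΔY = (2110.27 − 1506.06)/(8171 − 6538) = 604.21/1633 = 0.37
MPC = 1 − MPS = 0.63
Autonomous saving = 1506.06 − 0.37(6538) = -913, so a = 913
C = 913 + 0.63(3835) = 913 + 2416.05 = 3329.05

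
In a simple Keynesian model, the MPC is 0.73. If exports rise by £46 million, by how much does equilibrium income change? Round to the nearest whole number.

The multiplier is 1/(1 − MPC) = 1/0.27.
ΔY = 46/0.27 = 170.37 ≈ 170

ΔY ≈ 170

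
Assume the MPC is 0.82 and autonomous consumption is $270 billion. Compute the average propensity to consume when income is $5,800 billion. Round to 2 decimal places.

APC = 0.87

C = 270 + 0.82(5800) = 5026
APC = C/Y = 5026/5800 = 0.87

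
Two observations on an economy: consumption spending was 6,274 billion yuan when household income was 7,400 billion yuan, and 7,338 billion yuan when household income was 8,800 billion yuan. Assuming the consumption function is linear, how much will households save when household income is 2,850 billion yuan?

S = 34

MPC = (7338 − 6274)/(8800 − 7400) = 1064/1400 = 0.76
a = 6274 − 0.76(7400) = 6274 − 5624 = 650
C = 650 + 0.76(2850) = 2816
S = 2850 − 2816 = 34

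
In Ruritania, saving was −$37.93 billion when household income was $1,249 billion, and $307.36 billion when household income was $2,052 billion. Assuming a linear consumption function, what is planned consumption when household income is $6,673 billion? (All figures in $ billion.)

MPS = ΔS/ΔY = (307.36 − (-37.93))/(2052 − 1249) = 345.29/803 = 0.43
MPC = 1 − MPS = 0.57
Autonomous saving = -37.93 − 0.43(1249) = -575, so a = 575
C = 575 + 0.57(6673) = 575 + 3803.61 = 4378.61

C = 4378.61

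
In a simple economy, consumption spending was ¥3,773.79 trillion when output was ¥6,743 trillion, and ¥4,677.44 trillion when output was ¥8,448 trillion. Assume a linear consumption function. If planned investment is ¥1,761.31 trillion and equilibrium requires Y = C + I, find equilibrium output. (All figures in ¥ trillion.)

MPC = (4677.44 − 3773.79)/(8448 − 6743) = 903.65/1705 = 0.53
a = 3773.79 − 0.53(6743) = 200
Equilibrium: Y = 200 + 0.53Y + 1761.31
0.47Y = 1961.31, so Y = 1961.31/0.47 = 4173

Y = 4173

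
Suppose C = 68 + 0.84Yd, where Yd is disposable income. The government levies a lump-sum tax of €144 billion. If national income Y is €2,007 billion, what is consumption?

Yd = Y − T = 2007 − 144 = 1863
C = 68 + 0.84(1863) = 68 + 1564.92 = 1632.92

C = 1632.92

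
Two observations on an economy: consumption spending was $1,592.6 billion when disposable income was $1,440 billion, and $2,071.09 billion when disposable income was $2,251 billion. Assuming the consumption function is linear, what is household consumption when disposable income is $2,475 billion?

MPC = (2071.09 − 1592.6)/(2251 − 1440) = 478.49/811 = 0.59
a = 1592.6 − 0.59(1440) = 1592.6 − 849.6 = 743
C = 743 + 0.59(2475) = 743 + 1460.25 = 2203.25

C = 2203.25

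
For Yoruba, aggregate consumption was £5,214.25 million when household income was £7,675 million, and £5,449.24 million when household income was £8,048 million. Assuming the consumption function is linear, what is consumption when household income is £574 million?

C = 740.62

MPC = (5449.24 − 5214.25)/(8048 − 7675) = 234.99/373 = 0.63
a = 5214.25 − 0.63(7675) = 5214.25 − 4835.25 = 379
C = 379 + 0.63(574) = 379 + 361.62 = 740.62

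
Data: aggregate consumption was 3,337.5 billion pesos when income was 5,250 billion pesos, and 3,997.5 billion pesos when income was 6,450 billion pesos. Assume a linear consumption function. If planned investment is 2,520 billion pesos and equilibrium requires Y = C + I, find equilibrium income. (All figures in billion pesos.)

Y = 6600

MPC = (3997.5 − 3337.5)/(6450 − 5250) = 660/1200 = 0.55
a = 3337.5 − 0.55(5250) = 450
Equilibrium: Y = 450 + 0.55Y + 2520
0.45Y = 2970, so Y = 2970/0.45 = 6600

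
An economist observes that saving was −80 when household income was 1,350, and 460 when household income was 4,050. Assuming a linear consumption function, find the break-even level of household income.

Y = 1750

MPS = ΔS/ΔY = (460 − (-80))/(4050 − 1350) = 540/2700 = 0.2
MPC = 1 − MPS = 0.8
From S(1350) = -80: −a + 0.2(1350) = -80, so a = 270 − (-80) = 350
Break-even (S = 0): Y = a/MPS = 350/0.2 = 1750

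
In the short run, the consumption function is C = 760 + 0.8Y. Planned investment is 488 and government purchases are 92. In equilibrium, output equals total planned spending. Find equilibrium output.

Y = C + I + G = 760 + 0.8Y + 488 + 92
Y − 0.8Y = 1340
0.2Y = 1340, so Y = 1340/0.2 = 6700

Y = 6700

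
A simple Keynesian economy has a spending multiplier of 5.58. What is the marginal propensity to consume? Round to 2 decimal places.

k = 1/(1 − MPC), so 1 − MPC = 1/k = 1/5.58 = 0.1792
MPC = 1 − 0.1792 = 0.82

MPC = 0.82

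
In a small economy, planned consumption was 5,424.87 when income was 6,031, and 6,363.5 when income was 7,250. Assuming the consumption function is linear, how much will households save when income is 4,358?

S = 221.34

MPC = (6363.5 − 5424.87)/(7250 − 6031) = 938.63/1219 = 0.77
a = 5424.87 − 0.77(6031) = 5424.87 − 4643.87 = 781
C = 781 + 0.77(4358) = 4136.66
S = 4358 − 4136.66 = 221.34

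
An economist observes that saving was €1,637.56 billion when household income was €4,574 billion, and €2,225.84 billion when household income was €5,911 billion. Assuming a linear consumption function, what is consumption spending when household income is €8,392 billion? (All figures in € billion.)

MPS = ΔS/ΔY = (2225.84 − 1637.56)/(5911 − 4574) = 588.28/1337 = 0.44
MPC = 1 − MPS = 0.56
Autonomous saving = 1637.56 − 0.44(4574) = -375, so a = 375
C = 375 + 0.56(8392) = 375 + 4699.52 = 5074.52

C = 5074.52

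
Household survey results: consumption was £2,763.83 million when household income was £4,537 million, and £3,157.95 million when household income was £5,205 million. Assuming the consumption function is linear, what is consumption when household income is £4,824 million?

C = 2933.16

MPC = (3157.95 − 2763.83)/(5205 − 4537) = 394.12/668 = 0.59
a = 2763.83 − 0.59(4537) = 2763.83 − 2676.83 = 87
C = 87 + 0.59(4824) = 87 + 2846.16 = 2933.16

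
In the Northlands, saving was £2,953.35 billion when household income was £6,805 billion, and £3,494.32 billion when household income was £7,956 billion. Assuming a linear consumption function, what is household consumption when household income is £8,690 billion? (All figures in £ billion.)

MPS = ΔS/ΔY = (3494.32 − 2953.35)/(7956 − 6805) = 540.97/1151 = 0.47
MPC = 1 − MPS = 0.53
Autonomous saving = 2953.35 − 0.47(6805) = -245, so a = 245
C = 245 + 0.53(8690) = 245 + 4605.7 = 4850.7

C = 4850.7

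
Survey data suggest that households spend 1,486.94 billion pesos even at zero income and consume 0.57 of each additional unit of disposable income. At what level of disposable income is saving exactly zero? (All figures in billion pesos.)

At break-even, C = Y: 1486.94 + 0.57Y = Y
0.43Y = 1486.94, so Y = 1486.94/0.43 = 3458

Y = 3458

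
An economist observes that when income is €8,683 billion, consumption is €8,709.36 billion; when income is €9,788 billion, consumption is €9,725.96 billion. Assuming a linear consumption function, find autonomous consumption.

MPC = ΔC/ΔY = (9725.96 − 8709.36)/(9788 − 8683) = 1016.6/1105 = 0.92
a = C − MPC·Y = 8709.36 − 0.92(8683) = 8709.36 − 7988.36 = 721

a = 721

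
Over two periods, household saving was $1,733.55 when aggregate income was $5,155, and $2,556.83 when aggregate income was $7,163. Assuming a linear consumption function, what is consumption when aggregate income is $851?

MPS = ΔS/ΔY = (2556.83 − 1733.55)/(7163 − 5155) = 823.28/2008 = 0.41
MPC = 1 − MPS = 0.59
Autonomous saving = 1733.55 − 0.41(5155) = -380, so a = 380
C = 380 + 0.59(851) = 380 + 502.09 = 882.09

C = 882.09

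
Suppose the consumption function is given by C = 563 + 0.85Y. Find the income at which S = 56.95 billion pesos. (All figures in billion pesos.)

Y = 4133

S = Y − C = -563 + 0.15Y
-563 + 0.15Y = 56.95, so 0.15Y = 619.95 and Y = 4133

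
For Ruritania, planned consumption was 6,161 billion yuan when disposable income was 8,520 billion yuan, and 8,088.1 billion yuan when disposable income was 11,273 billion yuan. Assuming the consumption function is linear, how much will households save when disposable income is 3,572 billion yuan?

MPC = (8088.1 − 6161)/(11273 − 8520) = 1927.1/2753 = 0.7
a = 6161 − 0.7(8520) = 6161 − 5964 = 197
C = 197 + 0.7(3572) = 2697.4
S = 3572 − 2697.4 = 874.6

S = 874.6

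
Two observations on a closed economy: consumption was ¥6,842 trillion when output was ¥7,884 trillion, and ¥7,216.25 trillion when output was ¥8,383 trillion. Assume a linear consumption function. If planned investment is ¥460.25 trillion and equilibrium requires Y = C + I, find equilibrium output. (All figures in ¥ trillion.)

MPC = (7216.25 − 6842)/(8383 − 7884) = 374.25/499 = 0.75
a = 6842 − 0.75(7884) = 929
Equilibrium: Y = 929 + 0.75Y + 460.25
0.25Y = 1389.25, so Y = 1389.25/0.25 = 5557

Y = 5557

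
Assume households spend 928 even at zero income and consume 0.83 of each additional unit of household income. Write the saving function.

S = -928 + 0.17Y

S = Y − C = Y − (928 + 0.83Y) = -928 + (1 − 0.83)Y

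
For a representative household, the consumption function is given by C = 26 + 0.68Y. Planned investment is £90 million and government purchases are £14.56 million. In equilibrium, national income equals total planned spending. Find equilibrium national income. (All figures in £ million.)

Y = 408

Y = C + I + G = 26 + 0.68Y + 90 + 14.56
Y − 0.68Y = 130.56
0.32Y = 130.56, so Y = 130.56/0.32 = 408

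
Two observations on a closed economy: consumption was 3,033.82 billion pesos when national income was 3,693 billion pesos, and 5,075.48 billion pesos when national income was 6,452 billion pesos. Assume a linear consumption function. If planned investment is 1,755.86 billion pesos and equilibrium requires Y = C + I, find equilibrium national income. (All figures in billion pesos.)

MPC = (5075.48 − 3033.82)/(6452 − 3693) = 2041.66/2759 = 0.74
a = 3033.82 − 0.74(3693) = 301
Equilibrium: Y = 301 + 0.74Y + 1755.86
0.26Y = 2056.86, so Y = 2056.86/0.26 = 7911

Y = 7911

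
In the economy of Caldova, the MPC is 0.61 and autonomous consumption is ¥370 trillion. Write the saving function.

S = Y − C = Y − (370 + 0.61Y) = -370 + (1 − 0.61)Y

S = -370 + 0.39Y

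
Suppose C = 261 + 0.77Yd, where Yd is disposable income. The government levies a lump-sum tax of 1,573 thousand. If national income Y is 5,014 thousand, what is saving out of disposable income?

S = 530.43

Yd = Y − T = 5014 − 1573 = 3441
C = 261 + 0.77(3441) = 261 + 2649.57 = 2910.57
S = Yd − C = 3441 − 2910.57 = 530.43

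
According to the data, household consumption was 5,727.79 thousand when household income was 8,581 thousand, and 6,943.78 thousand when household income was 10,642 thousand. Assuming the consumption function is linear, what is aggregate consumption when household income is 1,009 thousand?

MPC = (6943.78 − 5727.79)/(10642 − 8581) = 1215.99/2061 = 0.59
a = 5727.79 − 0.59(8581) = 5727.79 − 5062.79 = 665
C = 665 + 0.59(1009) = 665 + 595.31 = 1260.31

C = 1260.31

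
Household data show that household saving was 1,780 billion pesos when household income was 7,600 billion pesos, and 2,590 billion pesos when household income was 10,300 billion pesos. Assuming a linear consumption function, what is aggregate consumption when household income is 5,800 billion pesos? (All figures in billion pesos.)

MPS = ΔS/ΔY = (2590 − 1780)/(10300 − 7600) = 810/2700 = 0.3
MPC = 1 − MPS = 0.7
Autonomous saving = 1780 − 0.3(7600) = -500, so a = 500
C = 500 + 0.7(5800) = 500 + 4060 = 4560

C = 4560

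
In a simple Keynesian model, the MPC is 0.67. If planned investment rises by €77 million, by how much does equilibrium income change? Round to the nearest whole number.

The multiplier is 1/(1 − MPC) = 1/0.33.
ΔY = 77/0.33 = 233.33 ≈ 233

ΔY ≈ 233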